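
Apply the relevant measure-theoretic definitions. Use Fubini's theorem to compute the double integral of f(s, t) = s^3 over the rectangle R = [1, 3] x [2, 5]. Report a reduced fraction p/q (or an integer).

f(s, t) is a tensor product of a function of s and a function of t, and both factors are bounded continuous (hence Lebesgue integrable) on the rectangle, so Fubini's theorem applies:
  integral_R f d(m x m) = (integral_a1^b1 s^3 ds) * (integral_a2^b2 1 dt).
Inner integral in s: integral_{1}^{3} s^3 ds = (3^4 - 1^4)/4
  = 20.
Inner integral in t: integral_{2}^{5} 1 dt = (5^1 - 2^1)/1
  = 3.
Product: (20) * (3) = 60.

60


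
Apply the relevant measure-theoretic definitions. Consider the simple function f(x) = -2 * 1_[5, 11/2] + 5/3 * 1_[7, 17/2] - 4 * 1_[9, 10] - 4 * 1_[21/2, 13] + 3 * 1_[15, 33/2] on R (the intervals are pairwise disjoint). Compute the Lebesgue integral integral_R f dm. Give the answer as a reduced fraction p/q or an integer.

For a simple function f = sum_i c_i * 1_{A_i} with disjoint A_i,
  integral f dm = sum_i c_i * m(A_i).
Lengths of the A_i:
  m(A_1) = 11/2 - 5 = 1/2.
  m(A_2) = 17/2 - 7 = 3/2.
  m(A_3) = 10 - 9 = 1.
  m(A_4) = 13 - 21/2 = 5/2.
  m(A_5) = 33/2 - 15 = 3/2.
Contributions c_i * m(A_i):
  (-2) * (1/2) = -1.
  (5/3) * (3/2) = 5/2.
  (-4) * (1) = -4.
  (-4) * (5/2) = -10.
  (3) * (3/2) = 9/2.
Total: -1 + 5/2 - 4 - 10 + 9/2 = -8.

-8


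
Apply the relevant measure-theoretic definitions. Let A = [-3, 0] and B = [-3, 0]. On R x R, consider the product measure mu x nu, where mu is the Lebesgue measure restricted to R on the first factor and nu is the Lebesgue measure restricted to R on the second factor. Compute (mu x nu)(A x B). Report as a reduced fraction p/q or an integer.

For a measurable rectangle A x B, the product measure satisfies
  (mu x nu)(A x B) = mu(A) * nu(B).
  mu(A) = 3.
  nu(B) = 3.
  (mu x nu)(A x B) = 3 * 3 = 9.

9


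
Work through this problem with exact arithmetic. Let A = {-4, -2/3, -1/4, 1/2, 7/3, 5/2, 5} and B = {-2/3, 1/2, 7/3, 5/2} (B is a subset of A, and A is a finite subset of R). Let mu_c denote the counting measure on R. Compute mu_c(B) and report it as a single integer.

Counting measure assigns mu_c(E) = |E| (number of elements) when E is finite.
B has 4 element(s), so mu_c(B) = 4.

4


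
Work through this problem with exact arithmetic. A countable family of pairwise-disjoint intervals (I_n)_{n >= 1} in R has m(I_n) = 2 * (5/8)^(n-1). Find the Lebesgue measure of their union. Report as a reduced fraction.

By countable additivity of the Lebesgue measure on pairwise disjoint measurable sets,
  m(union_{n >= 1} I_n) = sum_{n >= 1} m(I_n) = sum_{n >= 1} a * r^(n-1),
  with a = 2 and r = 5/8.
Since 0 < r = 5/8 < 1, the geometric series converges:
  sum_{n >= 1} a * r^(n-1) = a / (1 - r).
  = 2 / (1 - 5/8)
  = 2 / (3/8)
  = 16/3.

16/3


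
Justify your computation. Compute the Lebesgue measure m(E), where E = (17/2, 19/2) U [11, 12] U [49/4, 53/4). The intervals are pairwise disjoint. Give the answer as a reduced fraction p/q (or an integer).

For pairwise disjoint intervals, m(union_i I_i) = sum_i m(I_i),
and m is invariant under swapping open/closed endpoints (single points have measure 0).
So m(E) = sum_i (b_i - a_i).
  I_1 has length 19/2 - 17/2 = 1.
  I_2 has length 12 - 11 = 1.
  I_3 has length 53/4 - 49/4 = 1.
Summing:
  m(E) = 1 + 1 + 1 = 3.

3


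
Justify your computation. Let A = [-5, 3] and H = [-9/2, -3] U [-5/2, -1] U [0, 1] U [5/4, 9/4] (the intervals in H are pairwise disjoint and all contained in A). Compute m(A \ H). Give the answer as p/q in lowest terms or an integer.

The ambient interval has length m(A) = 3 - (-5) = 8.
Since the holes are disjoint and sit inside A, by finite additivity
  m(H) = sum_i (b_i - a_i), and m(A \ H) = m(A) - m(H).
Computing the hole measures:
  m(H_1) = -3 - (-9/2) = 3/2.
  m(H_2) = -1 - (-5/2) = 3/2.
  m(H_3) = 1 - 0 = 1.
  m(H_4) = 9/4 - 5/4 = 1.
Summed: m(H) = 3/2 + 3/2 + 1 + 1 = 5.
So m(A \ H) = 8 - 5 = 3.

3


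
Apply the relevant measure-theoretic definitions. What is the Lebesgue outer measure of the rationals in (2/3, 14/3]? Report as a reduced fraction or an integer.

E = Q cap (2/3, 14/3] is a subset of Q, which is countable. Enumerate Q = {q_1, q_2, ...}; for any eps > 0, cover q_k by the open interval (q_k - eps/2^(k+1), q_k + eps/2^(k+1)), of length eps/2^k. The total cover length is sum_{k>=1} eps/2^k = eps. Hence m*(E) <= m*(Q) <= eps for every eps > 0, and since outer measure is non-negative, m*(E) = 0.

0


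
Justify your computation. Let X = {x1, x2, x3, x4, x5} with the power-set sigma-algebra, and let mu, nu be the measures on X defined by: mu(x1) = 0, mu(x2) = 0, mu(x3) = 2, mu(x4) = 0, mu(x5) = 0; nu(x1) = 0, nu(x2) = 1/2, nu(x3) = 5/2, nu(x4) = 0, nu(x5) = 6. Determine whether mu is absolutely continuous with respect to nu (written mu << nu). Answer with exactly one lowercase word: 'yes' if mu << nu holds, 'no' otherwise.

mu << nu means: every nu-null measurable set is also mu-null; equivalently, for every atom x, if nu({x}) = 0 then mu({x}) = 0.
Checking each atom:
  x1: nu = 0, mu = 0 -> consistent with mu << nu.
  x2: nu = 1/2 > 0 -> no constraint.
  x3: nu = 5/2 > 0 -> no constraint.
  x4: nu = 0, mu = 0 -> consistent with mu << nu.
  x5: nu = 6 > 0 -> no constraint.
No atom violates the condition. Therefore mu << nu.

yes


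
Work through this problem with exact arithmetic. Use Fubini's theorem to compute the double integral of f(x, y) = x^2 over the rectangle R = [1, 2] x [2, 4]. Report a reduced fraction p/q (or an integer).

f(x, y) is a tensor product of a function of x and a function of y, and both factors are bounded continuous (hence Lebesgue integrable) on the rectangle, so Fubini's theorem applies:
  integral_R f d(m x m) = (integral_a1^b1 x^2 dx) * (integral_a2^b2 1 dy).
Inner integral in x: integral_{1}^{2} x^2 dx = (2^3 - 1^3)/3
  = 7/3.
Inner integral in y: integral_{2}^{4} 1 dy = (4^1 - 2^1)/1
  = 2.
Product: (7/3) * (2) = 14/3.

14/3


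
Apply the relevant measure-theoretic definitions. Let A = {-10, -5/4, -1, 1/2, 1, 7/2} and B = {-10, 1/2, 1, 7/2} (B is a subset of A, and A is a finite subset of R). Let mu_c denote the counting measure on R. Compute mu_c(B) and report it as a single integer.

Counting measure assigns mu_c(E) = |E| (number of elements) when E is finite.
B has 4 element(s), so mu_c(B) = 4.

4


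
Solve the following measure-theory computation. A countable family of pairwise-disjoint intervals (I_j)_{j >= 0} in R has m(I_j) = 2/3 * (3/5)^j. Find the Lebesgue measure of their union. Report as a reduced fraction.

By countable additivity of the Lebesgue measure on pairwise disjoint measurable sets,
  m(union_{j >= 0} I_j) = sum_{j >= 0} m(I_j) = sum_{j >= 0} a * r^j,
  with a = 2/3 and r = 3/5.
Since 0 < r = 3/5 < 1, the geometric series converges:
  sum_{j >= 0} a * r^j = a / (1 - r).
  = 2/3 / (1 - 3/5)
  = 2/3 / (2/5)
  = 5/3.

5/3


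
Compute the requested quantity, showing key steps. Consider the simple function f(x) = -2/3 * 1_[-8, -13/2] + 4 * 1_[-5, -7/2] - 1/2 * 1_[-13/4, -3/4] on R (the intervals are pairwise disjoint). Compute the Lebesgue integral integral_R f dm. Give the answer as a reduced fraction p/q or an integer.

For a simple function f = sum_i c_i * 1_{A_i} with disjoint A_i,
  integral f dm = sum_i c_i * m(A_i).
Lengths of the A_i:
  m(A_1) = -13/2 - (-8) = 3/2.
  m(A_2) = -7/2 - (-5) = 3/2.
  m(A_3) = -3/4 - (-13/4) = 5/2.
Contributions c_i * m(A_i):
  (-2/3) * (3/2) = -1.
  (4) * (3/2) = 6.
  (-1/2) * (5/2) = -5/4.
Total: -1 + 6 - 5/4 = 15/4.

15/4


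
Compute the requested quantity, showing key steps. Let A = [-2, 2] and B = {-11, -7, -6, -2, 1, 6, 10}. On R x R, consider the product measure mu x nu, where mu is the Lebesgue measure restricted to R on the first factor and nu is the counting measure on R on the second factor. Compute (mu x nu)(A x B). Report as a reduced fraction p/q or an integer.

For a measurable rectangle A x B, the product measure satisfies
  (mu x nu)(A x B) = mu(A) * nu(B).
  mu(A) = 4.
  nu(B) = 7.
  (mu x nu)(A x B) = 4 * 7 = 28.

28


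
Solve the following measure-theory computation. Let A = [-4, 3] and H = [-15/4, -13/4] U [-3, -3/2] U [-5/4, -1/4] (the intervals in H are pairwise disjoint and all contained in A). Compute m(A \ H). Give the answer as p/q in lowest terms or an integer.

The ambient interval has length m(A) = 3 - (-4) = 7.
Since the holes are disjoint and sit inside A, by finite additivity
  m(H) = sum_i (b_i - a_i), and m(A \ H) = m(A) - m(H).
Computing the hole measures:
  m(H_1) = -13/4 - (-15/4) = 1/2.
  m(H_2) = -3/2 - (-3) = 3/2.
  m(H_3) = -1/4 - (-5/4) = 1.
Summed: m(H) = 1/2 + 3/2 + 1 = 3.
So m(A \ H) = 7 - 3 = 4.

4


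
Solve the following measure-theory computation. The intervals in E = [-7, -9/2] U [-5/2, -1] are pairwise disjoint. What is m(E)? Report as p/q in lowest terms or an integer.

For pairwise disjoint intervals, m(union_i I_i) = sum_i m(I_i),
and m is invariant under swapping open/closed endpoints (single points have measure 0).
So m(E) = sum_i (b_i - a_i).
  I_1 has length -9/2 - (-7) = 5/2.
  I_2 has length -1 - (-5/2) = 3/2.
Summing:
  m(E) = 5/2 + 3/2 = 4.

4


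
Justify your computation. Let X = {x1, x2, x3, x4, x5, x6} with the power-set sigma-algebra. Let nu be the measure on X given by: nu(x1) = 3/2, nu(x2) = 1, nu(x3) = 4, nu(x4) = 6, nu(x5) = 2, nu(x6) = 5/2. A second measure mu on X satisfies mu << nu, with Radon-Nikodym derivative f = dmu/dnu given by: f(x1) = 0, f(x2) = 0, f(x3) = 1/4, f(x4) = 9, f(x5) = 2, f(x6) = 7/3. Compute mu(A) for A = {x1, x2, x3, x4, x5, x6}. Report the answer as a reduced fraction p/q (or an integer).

By the defining property of the Radon-Nikodym derivative, for every measurable set A,
  mu(A) = integral_A f dnu.
Since nu is a discrete measure concentrated on the atoms of X, the integral over A reduces to the sum
  mu(A) = sum_{x in A} f(x) * nu({x}).
Computing each term:
  x1: f(x1) * nu(x1) = 0 * 3/2 = 0.
  x2: f(x2) * nu(x2) = 0 * 1 = 0.
  x3: f(x3) * nu(x3) = 1/4 * 4 = 1.
  x4: f(x4) * nu(x4) = 9 * 6 = 54.
  x5: f(x5) * nu(x5) = 2 * 2 = 4.
  x6: f(x6) * nu(x6) = 7/3 * 5/2 = 35/6.
Summing: mu(A) = 0 + 0 + 1 + 54 + 4 + 35/6 = 389/6.

389/6


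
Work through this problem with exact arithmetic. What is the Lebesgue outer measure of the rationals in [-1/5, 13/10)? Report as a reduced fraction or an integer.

E = Q cap [-1/5, 13/10) is a subset of Q, which is countable. Enumerate Q = {q_1, q_2, ...}; for any eps > 0, cover q_k by the open interval (q_k - eps/2^(k+1), q_k + eps/2^(k+1)), of length eps/2^k. The total cover length is sum_{k>=1} eps/2^k = eps. Hence m*(E) <= m*(Q) <= eps for every eps > 0, and since outer measure is non-negative, m*(E) = 0.

0


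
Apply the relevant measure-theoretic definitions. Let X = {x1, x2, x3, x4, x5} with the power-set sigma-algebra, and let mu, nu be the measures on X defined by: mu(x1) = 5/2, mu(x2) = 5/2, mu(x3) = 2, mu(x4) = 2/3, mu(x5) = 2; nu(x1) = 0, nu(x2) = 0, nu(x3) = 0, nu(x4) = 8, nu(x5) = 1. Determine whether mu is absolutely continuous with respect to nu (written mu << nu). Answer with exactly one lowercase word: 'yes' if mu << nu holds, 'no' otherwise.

mu << nu means: every nu-null measurable set is also mu-null; equivalently, for every atom x, if nu({x}) = 0 then mu({x}) = 0.
Checking each atom:
  x1: nu = 0, mu = 5/2 > 0 -> violates mu << nu.
  x2: nu = 0, mu = 5/2 > 0 -> violates mu << nu.
  x3: nu = 0, mu = 2 > 0 -> violates mu << nu.
  x4: nu = 8 > 0 -> no constraint.
  x5: nu = 1 > 0 -> no constraint.
The atom(s) x1, x2, x3 violate the condition (nu = 0 but mu > 0). Therefore mu is NOT absolutely continuous w.r.t. nu.

no


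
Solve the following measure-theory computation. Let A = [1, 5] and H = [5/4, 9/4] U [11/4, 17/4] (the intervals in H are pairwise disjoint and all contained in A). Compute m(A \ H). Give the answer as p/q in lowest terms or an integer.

The ambient interval has length m(A) = 5 - 1 = 4.
Since the holes are disjoint and sit inside A, by finite additivity
  m(H) = sum_i (b_i - a_i), and m(A \ H) = m(A) - m(H).
Computing the hole measures:
  m(H_1) = 9/4 - 5/4 = 1.
  m(H_2) = 17/4 - 11/4 = 3/2.
Summed: m(H) = 1 + 3/2 = 5/2.
So m(A \ H) = 4 - 5/2 = 3/2.

3/2


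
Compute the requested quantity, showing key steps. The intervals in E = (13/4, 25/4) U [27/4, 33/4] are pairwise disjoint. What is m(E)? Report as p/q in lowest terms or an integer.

For pairwise disjoint intervals, m(union_i I_i) = sum_i m(I_i),
and m is invariant under swapping open/closed endpoints (single points have measure 0).
So m(E) = sum_i (b_i - a_i).
  I_1 has length 25/4 - 13/4 = 3.
  I_2 has length 33/4 - 27/4 = 3/2.
Summing:
  m(E) = 3 + 3/2 = 9/2.

9/2


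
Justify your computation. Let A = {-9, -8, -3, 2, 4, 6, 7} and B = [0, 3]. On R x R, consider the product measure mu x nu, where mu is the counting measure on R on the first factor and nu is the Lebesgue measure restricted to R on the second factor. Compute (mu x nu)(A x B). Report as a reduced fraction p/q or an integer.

For a measurable rectangle A x B, the product measure satisfies
  (mu x nu)(A x B) = mu(A) * nu(B).
  mu(A) = 7.
  nu(B) = 3.
  (mu x nu)(A x B) = 7 * 3 = 21.

21


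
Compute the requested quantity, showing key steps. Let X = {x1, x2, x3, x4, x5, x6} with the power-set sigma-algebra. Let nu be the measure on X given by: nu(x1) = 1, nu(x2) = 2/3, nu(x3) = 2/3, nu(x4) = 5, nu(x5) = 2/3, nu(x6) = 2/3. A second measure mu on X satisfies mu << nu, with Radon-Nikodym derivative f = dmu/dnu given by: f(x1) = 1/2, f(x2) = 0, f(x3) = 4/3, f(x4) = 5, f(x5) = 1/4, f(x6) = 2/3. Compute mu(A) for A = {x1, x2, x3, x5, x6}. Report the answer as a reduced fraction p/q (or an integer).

By the defining property of the Radon-Nikodym derivative, for every measurable set A,
  mu(A) = integral_A f dnu.
Since nu is a discrete measure concentrated on the atoms of X, the integral over A reduces to the sum
  mu(A) = sum_{x in A} f(x) * nu({x}).
Computing each term:
  x1: f(x1) * nu(x1) = 1/2 * 1 = 1/2.
  x2: f(x2) * nu(x2) = 0 * 2/3 = 0.
  x3: f(x3) * nu(x3) = 4/3 * 2/3 = 8/9.
  x5: f(x5) * nu(x5) = 1/4 * 2/3 = 1/6.
  x6: f(x6) * nu(x6) = 2/3 * 2/3 = 4/9.
Summing: mu(A) = 1/2 + 0 + 8/9 + 1/6 + 4/9 = 2.

2


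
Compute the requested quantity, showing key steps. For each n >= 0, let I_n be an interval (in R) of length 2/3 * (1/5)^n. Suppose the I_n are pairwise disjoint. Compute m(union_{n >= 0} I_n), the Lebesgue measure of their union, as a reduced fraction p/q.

By countable additivity of the Lebesgue measure on pairwise disjoint measurable sets,
  m(union_{n >= 0} I_n) = sum_{n >= 0} m(I_n) = sum_{n >= 0} a * r^n,
  with a = 2/3 and r = 1/5.
Since 0 < r = 1/5 < 1, the geometric series converges:
  sum_{n >= 0} a * r^n = a / (1 - r).
  = 2/3 / (1 - 1/5)
  = 2/3 / (4/5)
  = 5/6.

5/6


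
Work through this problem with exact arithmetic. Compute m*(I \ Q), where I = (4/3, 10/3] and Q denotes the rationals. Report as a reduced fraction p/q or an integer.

The interval I = (4/3, 10/3] has m(I) = 10/3 - 4/3 = 2 (endpoints are measure-zero, so open/closed/half-open agree). Write I = (I cap Q) u (I \ Q). The rationals in I are countable, so m*(I cap Q) = 0 (cover each rational by intervals whose total length is arbitrarily small). By countable subadditivity m*(I) <= m*(I cap Q) + m*(I \ Q), hence m*(I \ Q) >= m(I) = 2. The reverse inequality m*(I \ Q) <= m*(I) = 2 is trivial since (I \ Q) is a subset of I. Therefore m*(I \ Q) = 2.

2


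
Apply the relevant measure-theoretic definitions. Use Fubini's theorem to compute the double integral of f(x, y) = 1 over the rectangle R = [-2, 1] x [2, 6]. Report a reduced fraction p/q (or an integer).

f(x, y) is a tensor product of a function of x and a function of y, and both factors are bounded continuous (hence Lebesgue integrable) on the rectangle, so Fubini's theorem applies:
  integral_R f d(m x m) = (integral_a1^b1 1 dx) * (integral_a2^b2 1 dy).
Inner integral in x: integral_{-2}^{1} 1 dx = (1^1 - (-2)^1)/1
  = 3.
Inner integral in y: integral_{2}^{6} 1 dy = (6^1 - 2^1)/1
  = 4.
Product: (3) * (4) = 12.

12


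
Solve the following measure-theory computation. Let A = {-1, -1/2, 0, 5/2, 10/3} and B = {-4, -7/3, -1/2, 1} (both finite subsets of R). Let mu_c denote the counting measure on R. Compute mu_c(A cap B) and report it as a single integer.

Counting measure on a finite set equals cardinality. mu_c(A cap B) = |A cap B| (elements appearing in both).
Enumerating the elements of A that also lie in B gives 1 element(s).
So mu_c(A cap B) = 1.

1


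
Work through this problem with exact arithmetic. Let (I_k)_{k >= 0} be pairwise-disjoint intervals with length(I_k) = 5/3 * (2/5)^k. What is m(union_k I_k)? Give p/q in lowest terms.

By countable additivity of the Lebesgue measure on pairwise disjoint measurable sets,
  m(union_{k >= 0} I_k) = sum_{k >= 0} m(I_k) = sum_{k >= 0} a * r^k,
  with a = 5/3 and r = 2/5.
Since 0 < r = 2/5 < 1, the geometric series converges:
  sum_{k >= 0} a * r^k = a / (1 - r).
  = 5/3 / (1 - 2/5)
  = 5/3 / (3/5)
  = 25/9.

25/9


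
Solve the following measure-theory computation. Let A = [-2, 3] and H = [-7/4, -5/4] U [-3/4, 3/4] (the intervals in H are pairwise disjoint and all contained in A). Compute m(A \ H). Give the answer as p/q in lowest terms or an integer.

The ambient interval has length m(A) = 3 - (-2) = 5.
Since the holes are disjoint and sit inside A, by finite additivity
  m(H) = sum_i (b_i - a_i), and m(A \ H) = m(A) - m(H).
Computing the hole measures:
  m(H_1) = -5/4 - (-7/4) = 1/2.
  m(H_2) = 3/4 - (-3/4) = 3/2.
Summed: m(H) = 1/2 + 3/2 = 2.
So m(A \ H) = 5 - 2 = 3.

3


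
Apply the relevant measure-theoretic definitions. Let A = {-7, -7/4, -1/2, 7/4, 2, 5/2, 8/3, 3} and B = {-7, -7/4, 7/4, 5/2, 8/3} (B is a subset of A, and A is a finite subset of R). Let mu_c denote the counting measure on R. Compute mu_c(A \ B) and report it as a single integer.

Counting measure assigns mu_c(E) = |E| (number of elements) when E is finite. For B subset A, A \ B is the set of elements of A not in B, so |A \ B| = |A| - |B|.
|A| = 8, |B| = 5, so mu_c(A \ B) = 8 - 5 = 3.

3


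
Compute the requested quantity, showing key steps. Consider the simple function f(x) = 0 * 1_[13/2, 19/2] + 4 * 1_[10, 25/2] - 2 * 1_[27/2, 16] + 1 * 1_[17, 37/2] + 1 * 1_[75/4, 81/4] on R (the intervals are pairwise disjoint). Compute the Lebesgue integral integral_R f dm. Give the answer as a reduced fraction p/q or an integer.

For a simple function f = sum_i c_i * 1_{A_i} with disjoint A_i,
  integral f dm = sum_i c_i * m(A_i).
Lengths of the A_i:
  m(A_1) = 19/2 - 13/2 = 3.
  m(A_2) = 25/2 - 10 = 5/2.
  m(A_3) = 16 - 27/2 = 5/2.
  m(A_4) = 37/2 - 17 = 3/2.
  m(A_5) = 81/4 - 75/4 = 3/2.
Contributions c_i * m(A_i):
  (0) * (3) = 0.
  (4) * (5/2) = 10.
  (-2) * (5/2) = -5.
  (1) * (3/2) = 3/2.
  (1) * (3/2) = 3/2.
Total: 0 + 10 - 5 + 3/2 + 3/2 = 8.

8


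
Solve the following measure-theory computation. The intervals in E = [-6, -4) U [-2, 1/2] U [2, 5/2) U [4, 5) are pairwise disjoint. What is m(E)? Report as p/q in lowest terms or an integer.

For pairwise disjoint intervals, m(union_i I_i) = sum_i m(I_i),
and m is invariant under swapping open/closed endpoints (single points have measure 0).
So m(E) = sum_i (b_i - a_i).
  I_1 has length -4 - (-6) = 2.
  I_2 has length 1/2 - (-2) = 5/2.
  I_3 has length 5/2 - 2 = 1/2.
  I_4 has length 5 - 4 = 1.
Summing:
  m(E) = 2 + 5/2 + 1/2 + 1 = 6.

6


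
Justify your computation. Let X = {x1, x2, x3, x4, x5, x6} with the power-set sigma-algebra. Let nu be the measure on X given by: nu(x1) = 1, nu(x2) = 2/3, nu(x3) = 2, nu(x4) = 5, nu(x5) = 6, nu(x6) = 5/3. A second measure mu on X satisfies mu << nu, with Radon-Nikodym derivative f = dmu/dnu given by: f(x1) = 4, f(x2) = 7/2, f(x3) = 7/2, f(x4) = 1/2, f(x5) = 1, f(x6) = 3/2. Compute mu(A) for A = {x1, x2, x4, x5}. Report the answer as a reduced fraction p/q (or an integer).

By the defining property of the Radon-Nikodym derivative, for every measurable set A,
  mu(A) = integral_A f dnu.
Since nu is a discrete measure concentrated on the atoms of X, the integral over A reduces to the sum
  mu(A) = sum_{x in A} f(x) * nu({x}).
Computing each term:
  x1: f(x1) * nu(x1) = 4 * 1 = 4.
  x2: f(x2) * nu(x2) = 7/2 * 2/3 = 7/3.
  x4: f(x4) * nu(x4) = 1/2 * 5 = 5/2.
  x5: f(x5) * nu(x5) = 1 * 6 = 6.
Summing: mu(A) = 4 + 7/3 + 5/2 + 6 = 89/6.

89/6


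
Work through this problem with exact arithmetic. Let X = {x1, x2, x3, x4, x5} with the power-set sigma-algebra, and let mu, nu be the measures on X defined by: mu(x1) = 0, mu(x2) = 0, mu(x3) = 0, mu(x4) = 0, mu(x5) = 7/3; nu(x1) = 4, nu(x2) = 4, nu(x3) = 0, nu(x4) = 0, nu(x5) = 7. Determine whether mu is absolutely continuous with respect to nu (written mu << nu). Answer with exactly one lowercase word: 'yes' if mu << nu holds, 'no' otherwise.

mu << nu means: every nu-null measurable set is also mu-null; equivalently, for every atom x, if nu({x}) = 0 then mu({x}) = 0.
Checking each atom:
  x1: nu = 4 > 0 -> no constraint.
  x2: nu = 4 > 0 -> no constraint.
  x3: nu = 0, mu = 0 -> consistent with mu << nu.
  x4: nu = 0, mu = 0 -> consistent with mu << nu.
  x5: nu = 7 > 0 -> no constraint.
No atom violates the condition. Therefore mu << nu.

yes


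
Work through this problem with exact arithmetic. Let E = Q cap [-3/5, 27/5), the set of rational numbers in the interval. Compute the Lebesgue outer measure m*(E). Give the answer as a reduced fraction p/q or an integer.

Q cap [-3/5, 27/5) is countable; list its elements as q_1, q_2, ... . Fix eps > 0 and cover the k-th point by an interval of length eps * 2^(-k). The cover has total length eps * sum_{k>=1} 2^(-k) = eps, so by definition of outer measure m*(Q cap [-3/5, 27/5)) <= eps. Since eps was arbitrary and m* >= 0, the outer measure is 0.

0


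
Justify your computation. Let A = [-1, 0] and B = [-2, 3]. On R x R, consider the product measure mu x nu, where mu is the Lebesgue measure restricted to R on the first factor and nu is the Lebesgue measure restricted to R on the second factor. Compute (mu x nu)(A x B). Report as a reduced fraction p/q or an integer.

For a measurable rectangle A x B, the product measure satisfies
  (mu x nu)(A x B) = mu(A) * nu(B).
  mu(A) = 1.
  nu(B) = 5.
  (mu x nu)(A x B) = 1 * 5 = 5.

5


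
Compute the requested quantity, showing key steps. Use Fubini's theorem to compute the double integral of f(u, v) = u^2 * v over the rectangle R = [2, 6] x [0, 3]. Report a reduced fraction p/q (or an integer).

f(u, v) is a tensor product of a function of u and a function of v, and both factors are bounded continuous (hence Lebesgue integrable) on the rectangle, so Fubini's theorem applies:
  integral_R f d(m x m) = (integral_a1^b1 u^2 du) * (integral_a2^b2 v dv).
Inner integral in u: integral_{2}^{6} u^2 du = (6^3 - 2^3)/3
  = 208/3.
Inner integral in v: integral_{0}^{3} v dv = (3^2 - 0^2)/2
  = 9/2.
Product: (208/3) * (9/2) = 312.

312


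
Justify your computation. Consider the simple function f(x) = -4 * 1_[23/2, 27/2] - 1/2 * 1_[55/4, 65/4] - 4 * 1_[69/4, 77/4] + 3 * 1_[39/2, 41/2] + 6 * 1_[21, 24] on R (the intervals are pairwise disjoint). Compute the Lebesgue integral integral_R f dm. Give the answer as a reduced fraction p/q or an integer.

For a simple function f = sum_i c_i * 1_{A_i} with disjoint A_i,
  integral f dm = sum_i c_i * m(A_i).
Lengths of the A_i:
  m(A_1) = 27/2 - 23/2 = 2.
  m(A_2) = 65/4 - 55/4 = 5/2.
  m(A_3) = 77/4 - 69/4 = 2.
  m(A_4) = 41/2 - 39/2 = 1.
  m(A_5) = 24 - 21 = 3.
Contributions c_i * m(A_i):
  (-4) * (2) = -8.
  (-1/2) * (5/2) = -5/4.
  (-4) * (2) = -8.
  (3) * (1) = 3.
  (6) * (3) = 18.
Total: -8 - 5/4 - 8 + 3 + 18 = 15/4.

15/4


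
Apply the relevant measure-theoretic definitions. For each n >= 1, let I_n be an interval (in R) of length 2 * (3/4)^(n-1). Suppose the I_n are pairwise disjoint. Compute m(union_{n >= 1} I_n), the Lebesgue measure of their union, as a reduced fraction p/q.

By countable additivity of the Lebesgue measure on pairwise disjoint measurable sets,
  m(union_{n >= 1} I_n) = sum_{n >= 1} m(I_n) = sum_{n >= 1} a * r^(n-1),
  with a = 2 and r = 3/4.
Since 0 < r = 3/4 < 1, the geometric series converges:
  sum_{n >= 1} a * r^(n-1) = a / (1 - r).
  = 2 / (1 - 3/4)
  = 2 / (1/4)
  = 8.

8


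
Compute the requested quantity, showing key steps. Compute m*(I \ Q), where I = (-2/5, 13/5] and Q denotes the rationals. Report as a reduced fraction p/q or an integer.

The interval I = (-2/5, 13/5] has m(I) = 13/5 - (-2/5) = 3 (endpoints are measure-zero, so open/closed/half-open agree). Write I = (I cap Q) u (I \ Q). The rationals in I are countable, so m*(I cap Q) = 0 (cover each rational by intervals whose total length is arbitrarily small). By countable subadditivity m*(I) <= m*(I cap Q) + m*(I \ Q), hence m*(I \ Q) >= m(I) = 3. The reverse inequality m*(I \ Q) <= m*(I) = 3 is trivial since (I \ Q) is a subset of I. Therefore m*(I \ Q) = 3.

3


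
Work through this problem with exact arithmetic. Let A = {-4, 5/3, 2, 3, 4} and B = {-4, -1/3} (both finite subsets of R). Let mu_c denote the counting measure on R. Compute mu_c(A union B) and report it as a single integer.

Counting measure on a finite set equals cardinality. By inclusion-exclusion, |A union B| = |A| + |B| - |A cap B|.
|A| = 5, |B| = 2, |A cap B| = 1.
So mu_c(A union B) = 5 + 2 - 1 = 6.

6


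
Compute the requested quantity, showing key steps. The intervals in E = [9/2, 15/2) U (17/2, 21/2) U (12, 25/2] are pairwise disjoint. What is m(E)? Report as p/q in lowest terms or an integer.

For pairwise disjoint intervals, m(union_i I_i) = sum_i m(I_i),
and m is invariant under swapping open/closed endpoints (single points have measure 0).
So m(E) = sum_i (b_i - a_i).
  I_1 has length 15/2 - 9/2 = 3.
  I_2 has length 21/2 - 17/2 = 2.
  I_3 has length 25/2 - 12 = 1/2.
Summing:
  m(E) = 3 + 2 + 1/2 = 11/2.

11/2


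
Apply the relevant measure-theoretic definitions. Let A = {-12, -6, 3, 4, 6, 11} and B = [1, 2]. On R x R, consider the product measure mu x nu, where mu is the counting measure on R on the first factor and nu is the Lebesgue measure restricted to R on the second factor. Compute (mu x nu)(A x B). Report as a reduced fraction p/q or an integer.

For a measurable rectangle A x B, the product measure satisfies
  (mu x nu)(A x B) = mu(A) * nu(B).
  mu(A) = 6.
  nu(B) = 1.
  (mu x nu)(A x B) = 6 * 1 = 6.

6


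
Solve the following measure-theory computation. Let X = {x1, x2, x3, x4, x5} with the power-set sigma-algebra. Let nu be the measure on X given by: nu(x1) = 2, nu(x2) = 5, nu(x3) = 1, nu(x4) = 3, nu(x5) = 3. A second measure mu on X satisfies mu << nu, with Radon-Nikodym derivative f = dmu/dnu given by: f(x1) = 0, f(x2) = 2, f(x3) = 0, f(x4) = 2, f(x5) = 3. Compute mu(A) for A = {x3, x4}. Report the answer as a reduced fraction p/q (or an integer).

By the defining property of the Radon-Nikodym derivative, for every measurable set A,
  mu(A) = integral_A f dnu.
Since nu is a discrete measure concentrated on the atoms of X, the integral over A reduces to the sum
  mu(A) = sum_{x in A} f(x) * nu({x}).
Computing each term:
  x3: f(x3) * nu(x3) = 0 * 1 = 0.
  x4: f(x4) * nu(x4) = 2 * 3 = 6.
Summing: mu(A) = 0 + 6 = 6.

6


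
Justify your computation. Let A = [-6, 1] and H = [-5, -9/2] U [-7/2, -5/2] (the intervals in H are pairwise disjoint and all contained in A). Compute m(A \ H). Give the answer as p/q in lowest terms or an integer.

The ambient interval has length m(A) = 1 - (-6) = 7.
Since the holes are disjoint and sit inside A, by finite additivity
  m(H) = sum_i (b_i - a_i), and m(A \ H) = m(A) - m(H).
Computing the hole measures:
  m(H_1) = -9/2 - (-5) = 1/2.
  m(H_2) = -5/2 - (-7/2) = 1.
Summed: m(H) = 1/2 + 1 = 3/2.
So m(A \ H) = 7 - 3/2 = 11/2.

11/2


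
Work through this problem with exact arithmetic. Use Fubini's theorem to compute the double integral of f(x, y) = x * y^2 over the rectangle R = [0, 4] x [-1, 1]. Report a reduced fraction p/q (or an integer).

f(x, y) is a tensor product of a function of x and a function of y, and both factors are bounded continuous (hence Lebesgue integrable) on the rectangle, so Fubini's theorem applies:
  integral_R f d(m x m) = (integral_a1^b1 x dx) * (integral_a2^b2 y^2 dy).
Inner integral in x: integral_{0}^{4} x dx = (4^2 - 0^2)/2
  = 8.
Inner integral in y: integral_{-1}^{1} y^2 dy = (1^3 - (-1)^3)/3
  = 2/3.
Product: (8) * (2/3) = 16/3.

16/3


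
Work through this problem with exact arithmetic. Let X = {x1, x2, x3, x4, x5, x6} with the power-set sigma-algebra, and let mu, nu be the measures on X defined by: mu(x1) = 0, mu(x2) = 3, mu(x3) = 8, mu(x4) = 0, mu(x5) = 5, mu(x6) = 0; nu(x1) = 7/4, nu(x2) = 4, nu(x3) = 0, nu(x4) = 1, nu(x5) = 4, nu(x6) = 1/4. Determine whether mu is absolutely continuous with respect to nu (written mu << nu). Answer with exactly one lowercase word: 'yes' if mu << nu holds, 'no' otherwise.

mu << nu means: every nu-null measurable set is also mu-null; equivalently, for every atom x, if nu({x}) = 0 then mu({x}) = 0.
Checking each atom:
  x1: nu = 7/4 > 0 -> no constraint.
  x2: nu = 4 > 0 -> no constraint.
  x3: nu = 0, mu = 8 > 0 -> violates mu << nu.
  x4: nu = 1 > 0 -> no constraint.
  x5: nu = 4 > 0 -> no constraint.
  x6: nu = 1/4 > 0 -> no constraint.
The atom(s) x3 violate the condition (nu = 0 but mu > 0). Therefore mu is NOT absolutely continuous w.r.t. nu.

no


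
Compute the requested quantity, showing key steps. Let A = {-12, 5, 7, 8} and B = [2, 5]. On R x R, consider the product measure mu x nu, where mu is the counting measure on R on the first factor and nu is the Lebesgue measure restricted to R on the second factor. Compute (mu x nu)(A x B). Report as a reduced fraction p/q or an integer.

For a measurable rectangle A x B, the product measure satisfies
  (mu x nu)(A x B) = mu(A) * nu(B).
  mu(A) = 4.
  nu(B) = 3.
  (mu x nu)(A x B) = 4 * 3 = 12.

12


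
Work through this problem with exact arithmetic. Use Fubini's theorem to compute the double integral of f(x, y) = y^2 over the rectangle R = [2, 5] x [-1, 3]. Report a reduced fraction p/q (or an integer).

f(x, y) is a tensor product of a function of x and a function of y, and both factors are bounded continuous (hence Lebesgue integrable) on the rectangle, so Fubini's theorem applies:
  integral_R f d(m x m) = (integral_a1^b1 1 dx) * (integral_a2^b2 y^2 dy).
Inner integral in x: integral_{2}^{5} 1 dx = (5^1 - 2^1)/1
  = 3.
Inner integral in y: integral_{-1}^{3} y^2 dy = (3^3 - (-1)^3)/3
  = 28/3.
Product: (3) * (28/3) = 28.

28


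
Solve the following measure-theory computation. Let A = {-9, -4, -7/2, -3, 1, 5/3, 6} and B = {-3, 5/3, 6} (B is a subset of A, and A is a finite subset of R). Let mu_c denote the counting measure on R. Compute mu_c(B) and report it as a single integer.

Counting measure assigns mu_c(E) = |E| (number of elements) when E is finite.
B has 3 element(s), so mu_c(B) = 3.

3


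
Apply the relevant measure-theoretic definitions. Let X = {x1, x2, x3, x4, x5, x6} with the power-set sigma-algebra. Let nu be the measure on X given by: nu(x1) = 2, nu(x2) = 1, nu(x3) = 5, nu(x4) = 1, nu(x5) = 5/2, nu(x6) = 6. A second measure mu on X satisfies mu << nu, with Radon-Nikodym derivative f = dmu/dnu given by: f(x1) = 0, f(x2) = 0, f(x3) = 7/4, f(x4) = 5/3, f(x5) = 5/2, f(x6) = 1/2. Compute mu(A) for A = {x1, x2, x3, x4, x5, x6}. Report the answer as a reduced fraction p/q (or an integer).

By the defining property of the Radon-Nikodym derivative, for every measurable set A,
  mu(A) = integral_A f dnu.
Since nu is a discrete measure concentrated on the atoms of X, the integral over A reduces to the sum
  mu(A) = sum_{x in A} f(x) * nu({x}).
Computing each term:
  x1: f(x1) * nu(x1) = 0 * 2 = 0.
  x2: f(x2) * nu(x2) = 0 * 1 = 0.
  x3: f(x3) * nu(x3) = 7/4 * 5 = 35/4.
  x4: f(x4) * nu(x4) = 5/3 * 1 = 5/3.
  x5: f(x5) * nu(x5) = 5/2 * 5/2 = 25/4.
  x6: f(x6) * nu(x6) = 1/2 * 6 = 3.
Summing: mu(A) = 0 + 0 + 35/4 + 5/3 + 25/4 + 3 = 59/3.

59/3


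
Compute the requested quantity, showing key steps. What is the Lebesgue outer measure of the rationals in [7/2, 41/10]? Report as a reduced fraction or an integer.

E = Q cap [7/2, 41/10] is a subset of Q, which is countable. Enumerate Q = {q_1, q_2, ...}; for any eps > 0, cover q_k by the open interval (q_k - eps/2^(k+1), q_k + eps/2^(k+1)), of length eps/2^k. The total cover length is sum_{k>=1} eps/2^k = eps. Hence m*(E) <= m*(Q) <= eps for every eps > 0, and since outer measure is non-negative, m*(E) = 0.

0


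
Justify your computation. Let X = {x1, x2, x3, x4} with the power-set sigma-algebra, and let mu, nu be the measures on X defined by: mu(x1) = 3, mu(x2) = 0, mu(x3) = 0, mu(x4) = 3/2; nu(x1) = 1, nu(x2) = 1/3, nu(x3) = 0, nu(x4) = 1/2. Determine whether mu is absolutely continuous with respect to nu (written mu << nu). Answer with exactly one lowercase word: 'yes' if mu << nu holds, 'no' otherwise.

mu << nu means: every nu-null measurable set is also mu-null; equivalently, for every atom x, if nu({x}) = 0 then mu({x}) = 0.
Checking each atom:
  x1: nu = 1 > 0 -> no constraint.
  x2: nu = 1/3 > 0 -> no constraint.
  x3: nu = 0, mu = 0 -> consistent with mu << nu.
  x4: nu = 1/2 > 0 -> no constraint.
No atom violates the condition. Therefore mu << nu.

yes


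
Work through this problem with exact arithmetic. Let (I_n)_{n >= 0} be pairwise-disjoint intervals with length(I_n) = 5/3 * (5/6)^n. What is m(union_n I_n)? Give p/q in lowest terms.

By countable additivity of the Lebesgue measure on pairwise disjoint measurable sets,
  m(union_{n >= 0} I_n) = sum_{n >= 0} m(I_n) = sum_{n >= 0} a * r^n,
  with a = 5/3 and r = 5/6.
Since 0 < r = 5/6 < 1, the geometric series converges:
  sum_{n >= 0} a * r^n = a / (1 - r).
  = 5/3 / (1 - 5/6)
  = 5/3 / (1/6)
  = 10.

10


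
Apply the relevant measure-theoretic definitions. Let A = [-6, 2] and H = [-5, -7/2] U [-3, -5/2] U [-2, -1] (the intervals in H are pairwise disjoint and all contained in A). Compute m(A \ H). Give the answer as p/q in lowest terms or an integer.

The ambient interval has length m(A) = 2 - (-6) = 8.
Since the holes are disjoint and sit inside A, by finite additivity
  m(H) = sum_i (b_i - a_i), and m(A \ H) = m(A) - m(H).
Computing the hole measures:
  m(H_1) = -7/2 - (-5) = 3/2.
  m(H_2) = -5/2 - (-3) = 1/2.
  m(H_3) = -1 - (-2) = 1.
Summed: m(H) = 3/2 + 1/2 + 1 = 3.
So m(A \ H) = 8 - 3 = 5.

5


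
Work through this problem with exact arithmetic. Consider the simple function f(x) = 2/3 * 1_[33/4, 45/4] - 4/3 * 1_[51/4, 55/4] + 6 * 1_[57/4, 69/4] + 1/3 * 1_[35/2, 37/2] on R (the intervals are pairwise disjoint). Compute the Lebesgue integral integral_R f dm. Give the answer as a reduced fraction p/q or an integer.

For a simple function f = sum_i c_i * 1_{A_i} with disjoint A_i,
  integral f dm = sum_i c_i * m(A_i).
Lengths of the A_i:
  m(A_1) = 45/4 - 33/4 = 3.
  m(A_2) = 55/4 - 51/4 = 1.
  m(A_3) = 69/4 - 57/4 = 3.
  m(A_4) = 37/2 - 35/2 = 1.
Contributions c_i * m(A_i):
  (2/3) * (3) = 2.
  (-4/3) * (1) = -4/3.
  (6) * (3) = 18.
  (1/3) * (1) = 1/3.
Total: 2 - 4/3 + 18 + 1/3 = 19.

19


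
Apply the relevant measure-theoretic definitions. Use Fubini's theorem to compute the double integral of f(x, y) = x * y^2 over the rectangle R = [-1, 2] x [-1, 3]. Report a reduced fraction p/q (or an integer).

f(x, y) is a tensor product of a function of x and a function of y, and both factors are bounded continuous (hence Lebesgue integrable) on the rectangle, so Fubini's theorem applies:
  integral_R f d(m x m) = (integral_a1^b1 x dx) * (integral_a2^b2 y^2 dy).
Inner integral in x: integral_{-1}^{2} x dx = (2^2 - (-1)^2)/2
  = 3/2.
Inner integral in y: integral_{-1}^{3} y^2 dy = (3^3 - (-1)^3)/3
  = 28/3.
Product: (3/2) * (28/3) = 14.

14


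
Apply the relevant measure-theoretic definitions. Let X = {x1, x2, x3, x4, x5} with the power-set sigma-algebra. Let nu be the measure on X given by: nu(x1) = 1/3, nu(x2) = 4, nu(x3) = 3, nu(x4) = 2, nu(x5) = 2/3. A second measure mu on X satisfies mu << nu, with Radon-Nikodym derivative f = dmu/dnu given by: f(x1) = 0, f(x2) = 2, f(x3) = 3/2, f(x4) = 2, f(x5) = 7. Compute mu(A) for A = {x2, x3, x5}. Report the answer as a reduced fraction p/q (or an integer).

By the defining property of the Radon-Nikodym derivative, for every measurable set A,
  mu(A) = integral_A f dnu.
Since nu is a discrete measure concentrated on the atoms of X, the integral over A reduces to the sum
  mu(A) = sum_{x in A} f(x) * nu({x}).
Computing each term:
  x2: f(x2) * nu(x2) = 2 * 4 = 8.
  x3: f(x3) * nu(x3) = 3/2 * 3 = 9/2.
  x5: f(x5) * nu(x5) = 7 * 2/3 = 14/3.
Summing: mu(A) = 8 + 9/2 + 14/3 = 103/6.

103/6


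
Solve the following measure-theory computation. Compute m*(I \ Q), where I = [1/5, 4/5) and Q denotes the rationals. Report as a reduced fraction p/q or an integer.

The interval I = [1/5, 4/5) has m(I) = 4/5 - 1/5 = 3/5 (endpoints are measure-zero, so open/closed/half-open agree). Write I = (I cap Q) u (I \ Q). The rationals in I are countable, so m*(I cap Q) = 0 (cover each rational by intervals whose total length is arbitrarily small). By countable subadditivity m*(I) <= m*(I cap Q) + m*(I \ Q), hence m*(I \ Q) >= m(I) = 3/5. The reverse inequality m*(I \ Q) <= m*(I) = 3/5 is trivial since (I \ Q) is a subset of I. Therefore m*(I \ Q) = 3/5.

3/5


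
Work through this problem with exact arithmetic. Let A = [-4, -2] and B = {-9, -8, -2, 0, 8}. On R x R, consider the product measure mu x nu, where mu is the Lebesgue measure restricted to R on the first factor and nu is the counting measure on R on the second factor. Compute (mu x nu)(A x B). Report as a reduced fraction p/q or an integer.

For a measurable rectangle A x B, the product measure satisfies
  (mu x nu)(A x B) = mu(A) * nu(B).
  mu(A) = 2.
  nu(B) = 5.
  (mu x nu)(A x B) = 2 * 5 = 10.

10


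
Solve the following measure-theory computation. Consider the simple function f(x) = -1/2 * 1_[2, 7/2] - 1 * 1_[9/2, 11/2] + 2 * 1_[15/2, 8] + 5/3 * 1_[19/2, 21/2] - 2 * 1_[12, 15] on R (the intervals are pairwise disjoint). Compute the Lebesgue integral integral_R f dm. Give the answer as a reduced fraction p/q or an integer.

For a simple function f = sum_i c_i * 1_{A_i} with disjoint A_i,
  integral f dm = sum_i c_i * m(A_i).
Lengths of the A_i:
  m(A_1) = 7/2 - 2 = 3/2.
  m(A_2) = 11/2 - 9/2 = 1.
  m(A_3) = 8 - 15/2 = 1/2.
  m(A_4) = 21/2 - 19/2 = 1.
  m(A_5) = 15 - 12 = 3.
Contributions c_i * m(A_i):
  (-1/2) * (3/2) = -3/4.
  (-1) * (1) = -1.
  (2) * (1/2) = 1.
  (5/3) * (1) = 5/3.
  (-2) * (3) = -6.
Total: -3/4 - 1 + 1 + 5/3 - 6 = -61/12.

-61/12


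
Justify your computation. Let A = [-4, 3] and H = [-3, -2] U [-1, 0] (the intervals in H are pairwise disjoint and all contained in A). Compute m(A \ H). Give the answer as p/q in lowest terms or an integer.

The ambient interval has length m(A) = 3 - (-4) = 7.
Since the holes are disjoint and sit inside A, by finite additivity
  m(H) = sum_i (b_i - a_i), and m(A \ H) = m(A) - m(H).
Computing the hole measures:
  m(H_1) = -2 - (-3) = 1.
  m(H_2) = 0 - (-1) = 1.
Summed: m(H) = 1 + 1 = 2.
So m(A \ H) = 7 - 2 = 5.

5


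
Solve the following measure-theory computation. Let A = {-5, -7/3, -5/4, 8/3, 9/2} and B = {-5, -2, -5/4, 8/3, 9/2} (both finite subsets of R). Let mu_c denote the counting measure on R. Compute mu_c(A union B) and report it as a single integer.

Counting measure on a finite set equals cardinality. By inclusion-exclusion, |A union B| = |A| + |B| - |A cap B|.
|A| = 5, |B| = 5, |A cap B| = 4.
So mu_c(A union B) = 5 + 5 - 4 = 6.

6


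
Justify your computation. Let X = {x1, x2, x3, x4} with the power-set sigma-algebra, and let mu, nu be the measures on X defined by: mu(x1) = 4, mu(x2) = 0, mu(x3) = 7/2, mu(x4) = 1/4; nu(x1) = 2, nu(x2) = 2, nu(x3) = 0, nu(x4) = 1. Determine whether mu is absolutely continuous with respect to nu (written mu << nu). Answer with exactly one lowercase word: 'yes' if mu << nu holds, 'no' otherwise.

mu << nu means: every nu-null measurable set is also mu-null; equivalently, for every atom x, if nu({x}) = 0 then mu({x}) = 0.
Checking each atom:
  x1: nu = 2 > 0 -> no constraint.
  x2: nu = 2 > 0 -> no constraint.
  x3: nu = 0, mu = 7/2 > 0 -> violates mu << nu.
  x4: nu = 1 > 0 -> no constraint.
The atom(s) x3 violate the condition (nu = 0 but mu > 0). Therefore mu is NOT absolutely continuous w.r.t. nu.

no
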